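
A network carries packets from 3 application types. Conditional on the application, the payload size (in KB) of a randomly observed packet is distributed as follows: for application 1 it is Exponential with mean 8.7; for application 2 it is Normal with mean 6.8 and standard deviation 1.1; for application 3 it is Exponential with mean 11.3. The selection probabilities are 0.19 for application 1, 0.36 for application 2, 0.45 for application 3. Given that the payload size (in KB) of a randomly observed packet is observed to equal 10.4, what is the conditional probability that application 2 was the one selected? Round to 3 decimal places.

0.027

Likelihoods f(10.4 | ·): 1: 0.0347796; 2: 0.00171281; 3: 0.0352547.
Posterior ∝ prior × likelihood. Numerator for 2: 0.36·0.00171281 = 0.000616611.
Normalizing constant: 0.19·0.0347796 + 0.36·0.00171281 + 0.45·0.0352547 = 0.0230893.
P(2 | observation) = 0.000616611 / 0.0230893 = 0.0267055.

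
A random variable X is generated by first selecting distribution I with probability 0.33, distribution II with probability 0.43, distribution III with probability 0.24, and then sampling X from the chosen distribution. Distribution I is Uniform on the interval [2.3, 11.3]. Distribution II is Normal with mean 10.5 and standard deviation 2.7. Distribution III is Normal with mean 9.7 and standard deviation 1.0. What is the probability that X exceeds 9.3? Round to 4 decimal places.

0.5194

Conditional on each component, P(X > 9.3): I: 0.222222; II: 0.671639; III: 0.655422.
By total probability, P(X > 9.3) = 0.33·0.222222 + 0.43·0.671639 + 0.24·0.655422 = 0.519439.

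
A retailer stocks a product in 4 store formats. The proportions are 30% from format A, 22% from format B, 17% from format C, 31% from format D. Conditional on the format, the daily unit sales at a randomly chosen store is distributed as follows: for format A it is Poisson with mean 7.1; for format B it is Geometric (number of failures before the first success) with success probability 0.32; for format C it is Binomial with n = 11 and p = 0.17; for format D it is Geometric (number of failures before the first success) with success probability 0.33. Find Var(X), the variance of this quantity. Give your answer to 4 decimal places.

Per component, A: μ=7.1, E[X²]=57.51; B: μ=2.125, E[X²]=11.1562; C: μ=1.87, E[X²]=5.049; D: μ=2.0303, E[X²]=10.2746.
E[X] = 0.3·7.1 + 0.22·2.125 + 0.17·1.87 + 0.31·2.0303 = 3.54479.
E[X²] = 0.3·57.51 + 0.22·11.1562 + 0.17·5.049 + 0.31·10.2746 = 23.7508.
Var(X) = E[X²] − (E[X])² = 23.7508 − 12.5656 = 11.1853.

11.1853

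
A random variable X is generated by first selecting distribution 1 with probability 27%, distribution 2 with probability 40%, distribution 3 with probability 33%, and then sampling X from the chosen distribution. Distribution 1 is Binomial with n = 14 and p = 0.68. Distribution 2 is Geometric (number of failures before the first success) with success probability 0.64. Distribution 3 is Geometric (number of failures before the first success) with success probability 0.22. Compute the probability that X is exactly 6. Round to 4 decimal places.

0.0257

Conditional on each component, P(X = 6): 1: 0.0326444; 2: 0.00139314; 3: 0.0495439.
By total probability, P(X = 6) = 0.27·0.0326444 + 0.4·0.00139314 + 0.33·0.0495439 = 0.0257207.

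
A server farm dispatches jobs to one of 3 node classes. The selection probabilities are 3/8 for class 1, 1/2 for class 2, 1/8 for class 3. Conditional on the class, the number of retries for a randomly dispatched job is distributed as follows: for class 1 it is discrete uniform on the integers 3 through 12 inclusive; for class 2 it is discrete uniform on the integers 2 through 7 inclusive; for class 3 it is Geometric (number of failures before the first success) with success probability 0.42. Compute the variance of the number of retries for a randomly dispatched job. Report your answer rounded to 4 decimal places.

Per component, 1: μ=7.5, E[X²]=64.5; 2: μ=4.5, E[X²]=23.1667; 3: μ=1.38095, E[X²]=5.19501.
E[X] = 0.375·7.5 + 0.5·4.5 + 0.125·1.38095 = 5.23512.
E[X²] = 0.375·64.5 + 0.5·23.1667 + 0.125·5.19501 = 36.4202.
Var(X) = E[X²] − (E[X])² = 36.4202 − 27.4065 = 9.01374.

9.0137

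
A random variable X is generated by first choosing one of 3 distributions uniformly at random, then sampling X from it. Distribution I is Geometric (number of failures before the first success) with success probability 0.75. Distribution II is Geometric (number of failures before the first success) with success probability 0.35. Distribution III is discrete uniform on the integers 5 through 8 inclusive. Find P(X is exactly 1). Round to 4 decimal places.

0.1383

Conditional on each component, P(X = 1): I: 0.1875; II: 0.2275; III: 0.
By total probability, P(X = 1) = 0.333333·0.1875 + 0.333333·0.2275 + 0.333333·0 = 0.138333.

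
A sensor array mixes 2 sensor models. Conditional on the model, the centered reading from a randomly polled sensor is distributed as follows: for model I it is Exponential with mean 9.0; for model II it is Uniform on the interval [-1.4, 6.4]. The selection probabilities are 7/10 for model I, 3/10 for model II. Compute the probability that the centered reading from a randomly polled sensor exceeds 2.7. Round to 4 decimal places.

Conditional on each model, P(X > 2.7): I: 0.740818; II: 0.474359.
By total probability, P(X > 2.7) = 0.7·0.740818 + 0.3·0.474359 = 0.66088.

0.6609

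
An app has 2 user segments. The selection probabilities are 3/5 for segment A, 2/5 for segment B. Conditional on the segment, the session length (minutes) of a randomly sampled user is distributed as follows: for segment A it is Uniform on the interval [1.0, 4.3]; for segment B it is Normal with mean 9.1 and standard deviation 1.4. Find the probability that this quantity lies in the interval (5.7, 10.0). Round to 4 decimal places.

Conditional on each segment, P(5.7 < X < 10.0): A: 0; B: 0.732262.
By total probability, P(5.7 < X < 10.0) = 0.6·0 + 0.4·0.732262 = 0.292905.

0.2929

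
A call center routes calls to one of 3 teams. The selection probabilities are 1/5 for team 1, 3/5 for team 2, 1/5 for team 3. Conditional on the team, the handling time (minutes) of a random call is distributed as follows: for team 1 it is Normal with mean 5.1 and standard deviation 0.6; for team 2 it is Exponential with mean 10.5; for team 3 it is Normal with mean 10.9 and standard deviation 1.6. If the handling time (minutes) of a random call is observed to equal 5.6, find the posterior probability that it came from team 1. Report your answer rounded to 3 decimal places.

0.736

Likelihoods f(5.6 | ·): 1: 0.469853; 2: 0.0558711; 3: 0.00103302.
Posterior ∝ prior × likelihood. Numerator for 1: 0.2·0.469853 = 0.0939706.
Normalizing constant: 0.2·0.469853 + 0.6·0.0558711 + 0.2·0.00103302 = 0.1277.
P(1 | observation) = 0.0939706 / 0.1277 = 0.735871.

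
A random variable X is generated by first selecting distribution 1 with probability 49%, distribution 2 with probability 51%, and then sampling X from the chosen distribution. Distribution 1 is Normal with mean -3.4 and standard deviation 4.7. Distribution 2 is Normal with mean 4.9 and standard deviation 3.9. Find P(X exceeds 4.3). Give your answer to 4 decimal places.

0.3110

Conditional on each component, P(X > 4.3): 1: 0.0506798; 2: 0.561134.
By total probability, P(X > 4.3) = 0.49·0.0506798 + 0.51·0.561134 = 0.311012.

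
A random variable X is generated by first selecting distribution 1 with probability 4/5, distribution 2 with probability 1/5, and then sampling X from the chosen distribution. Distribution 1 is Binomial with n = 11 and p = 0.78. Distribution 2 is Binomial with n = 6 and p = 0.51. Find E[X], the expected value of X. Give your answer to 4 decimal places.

7.4760

Component means — 1: 8.58; 2: 3.06.
E[X] = 0.8·8.58 + 0.2·3.06 = 7.476.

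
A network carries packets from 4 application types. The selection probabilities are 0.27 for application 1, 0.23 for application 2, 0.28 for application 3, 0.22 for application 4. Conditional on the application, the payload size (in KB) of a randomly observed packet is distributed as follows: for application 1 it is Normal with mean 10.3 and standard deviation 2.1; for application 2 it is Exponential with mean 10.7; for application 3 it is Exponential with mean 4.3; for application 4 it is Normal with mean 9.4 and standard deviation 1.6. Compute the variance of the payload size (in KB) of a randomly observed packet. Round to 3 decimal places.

Per component, 1: μ=10.3, E[X²]=110.5; 2: μ=10.7, E[X²]=228.98; 3: μ=4.3, E[X²]=36.98; 4: μ=9.4, E[X²]=90.92.
E[X] = 0.27·10.3 + 0.23·10.7 + 0.28·4.3 + 0.22·9.4 = 8.514.
E[X²] = 0.27·110.5 + 0.23·228.98 + 0.28·36.98 + 0.22·90.92 = 112.857.
Var(X) = E[X²] − (E[X])² = 112.857 − 72.4882 = 40.369.

40.369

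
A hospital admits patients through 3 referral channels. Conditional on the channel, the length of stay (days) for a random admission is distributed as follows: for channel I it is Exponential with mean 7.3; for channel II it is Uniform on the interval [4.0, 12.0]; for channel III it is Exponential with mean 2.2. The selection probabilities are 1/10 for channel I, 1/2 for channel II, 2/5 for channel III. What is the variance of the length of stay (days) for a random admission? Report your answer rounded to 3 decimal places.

17.725

Per component, I: μ=7.3, E[X²]=106.58; II: μ=8, E[X²]=69.3333; III: μ=2.2, E[X²]=9.68.
E[X] = 0.1·7.3 + 0.5·8 + 0.4·2.2 = 5.61.
E[X²] = 0.1·106.58 + 0.5·69.3333 + 0.4·9.68 = 49.1967.
Var(X) = E[X²] − (E[X])² = 49.1967 − 31.4721 = 17.7246.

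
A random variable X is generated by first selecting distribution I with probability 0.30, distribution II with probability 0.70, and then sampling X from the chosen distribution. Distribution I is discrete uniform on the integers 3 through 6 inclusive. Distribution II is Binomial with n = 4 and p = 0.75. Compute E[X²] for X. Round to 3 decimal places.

13.275

For each component E[X²] = Var + (mean)², giving I: 21.5; II: 9.75.
Overall E[X²] = 0.3·21.5 + 0.7·9.75 = 13.275.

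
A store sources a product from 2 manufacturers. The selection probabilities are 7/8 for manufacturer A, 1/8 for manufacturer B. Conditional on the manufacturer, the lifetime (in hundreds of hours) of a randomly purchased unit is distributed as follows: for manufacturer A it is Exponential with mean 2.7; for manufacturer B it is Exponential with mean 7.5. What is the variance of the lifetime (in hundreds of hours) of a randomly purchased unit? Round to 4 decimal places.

15.9300

Per component, A: μ=2.7, E[X²]=14.58; B: μ=7.5, E[X²]=112.5.
E[X] = 0.875·2.7 + 0.125·7.5 = 3.3.
E[X²] = 0.875·14.58 + 0.125·112.5 = 26.82.
Var(X) = E[X²] − (E[X])² = 26.82 − 10.89 = 15.93.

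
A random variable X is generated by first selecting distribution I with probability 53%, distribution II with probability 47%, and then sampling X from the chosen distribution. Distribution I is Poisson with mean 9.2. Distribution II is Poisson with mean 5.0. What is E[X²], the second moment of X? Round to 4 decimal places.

For each component E[X²] = Var + (mean)², giving I: 93.84; II: 30.
Overall E[X²] = 0.53·93.84 + 0.47·30 = 63.8352.

63.8352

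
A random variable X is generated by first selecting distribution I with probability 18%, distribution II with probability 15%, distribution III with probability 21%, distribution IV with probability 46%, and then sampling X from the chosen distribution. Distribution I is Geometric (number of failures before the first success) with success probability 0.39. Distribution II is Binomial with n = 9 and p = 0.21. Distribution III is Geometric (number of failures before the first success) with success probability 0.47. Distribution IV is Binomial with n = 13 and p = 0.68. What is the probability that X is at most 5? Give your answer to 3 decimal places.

Conditional on each component, P(X ≤ 5): I: 0.94848; II: 0.996016; III: 0.977836; IV: 0.0271061.
By total probability, P(X ≤ 5) = 0.18·0.94848 + 0.15·0.996016 + 0.21·0.977836 + 0.46·0.0271061 = 0.537943.

0.538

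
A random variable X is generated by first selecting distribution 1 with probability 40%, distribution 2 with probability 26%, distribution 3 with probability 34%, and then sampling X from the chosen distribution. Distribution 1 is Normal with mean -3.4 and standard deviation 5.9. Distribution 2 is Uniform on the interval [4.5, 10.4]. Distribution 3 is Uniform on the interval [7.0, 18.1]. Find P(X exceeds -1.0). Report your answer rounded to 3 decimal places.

0.737

Conditional on each component, P(X > -1.0): 1: 0.342085; 2: 1; 3: 1.
By total probability, P(X > -1.0) = 0.4·0.342085 + 0.26·1 + 0.34·1 = 0.736834.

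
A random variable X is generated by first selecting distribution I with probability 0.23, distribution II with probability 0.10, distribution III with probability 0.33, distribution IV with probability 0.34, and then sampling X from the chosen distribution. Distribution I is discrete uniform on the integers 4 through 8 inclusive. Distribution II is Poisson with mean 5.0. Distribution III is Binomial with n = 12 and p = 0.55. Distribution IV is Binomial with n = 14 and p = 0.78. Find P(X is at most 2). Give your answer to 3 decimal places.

Conditional on each component, P(X ≤ 2): I: 0; II: 0.124652; III: 0.00787846; IV: 7.43215e-07.
By total probability, P(X ≤ 2) = 0.23·0 + 0.1·0.124652 + 0.33·0.00787846 + 0.34·7.43215e-07 = 0.0150653.

0.015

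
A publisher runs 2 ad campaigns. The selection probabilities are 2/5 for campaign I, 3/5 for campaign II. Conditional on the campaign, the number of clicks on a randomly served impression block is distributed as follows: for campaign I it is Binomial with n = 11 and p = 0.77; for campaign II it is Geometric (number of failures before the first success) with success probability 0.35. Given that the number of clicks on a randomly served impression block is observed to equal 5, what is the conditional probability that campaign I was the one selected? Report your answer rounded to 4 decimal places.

Likelihoods P(X=5 | ·): I: 0.0185124; II: 0.0406102.
Posterior ∝ prior × likelihood. Numerator for I: 0.4·0.0185124 = 0.00740496.
Normalizing constant: 0.4·0.0185124 + 0.6·0.0406102 = 0.0317711.
P(I | observation) = 0.00740496 / 0.0317711 = 0.233072.

0.2331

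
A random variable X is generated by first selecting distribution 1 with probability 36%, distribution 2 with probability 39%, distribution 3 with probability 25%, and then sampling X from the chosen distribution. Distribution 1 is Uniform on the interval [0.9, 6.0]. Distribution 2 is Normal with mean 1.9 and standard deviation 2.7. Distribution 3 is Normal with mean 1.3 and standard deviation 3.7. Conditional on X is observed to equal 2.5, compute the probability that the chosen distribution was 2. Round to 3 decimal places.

0.369

Likelihoods f(2.5 | ·): 1: 0.196078; 2: 0.144153; 3: 0.102298.
Posterior ∝ prior × likelihood. Numerator for 2: 0.39·0.144153 = 0.0562196.
Normalizing constant: 0.36·0.196078 + 0.39·0.144153 + 0.25·0.102298 = 0.152382.
P(2 | observation) = 0.0562196 / 0.152382 = 0.368938.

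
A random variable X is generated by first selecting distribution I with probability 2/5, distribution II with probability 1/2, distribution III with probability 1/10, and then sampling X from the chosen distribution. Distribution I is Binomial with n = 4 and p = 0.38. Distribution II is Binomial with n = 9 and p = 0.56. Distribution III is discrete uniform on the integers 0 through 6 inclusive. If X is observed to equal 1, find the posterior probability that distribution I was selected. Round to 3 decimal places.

0.890

Likelihoods P(X=1 | ·): I: 0.362259; II: 0.0070803; III: 0.142857.
Posterior ∝ prior × likelihood. Numerator for I: 0.4·0.362259 = 0.144903.
Normalizing constant: 0.4·0.362259 + 0.5·0.0070803 + 0.1·0.142857 = 0.162729.
P(I | observation) = 0.144903 / 0.162729 = 0.890457.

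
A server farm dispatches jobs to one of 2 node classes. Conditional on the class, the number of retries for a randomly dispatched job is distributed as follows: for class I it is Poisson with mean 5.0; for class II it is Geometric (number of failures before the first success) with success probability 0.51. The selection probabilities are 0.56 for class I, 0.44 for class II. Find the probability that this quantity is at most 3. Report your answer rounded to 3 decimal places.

Conditional on each class, P(X ≤ 3): I: 0.265026; II: 0.942352.
By total probability, P(X ≤ 3) = 0.56·0.265026 + 0.44·0.942352 = 0.563049.

0.563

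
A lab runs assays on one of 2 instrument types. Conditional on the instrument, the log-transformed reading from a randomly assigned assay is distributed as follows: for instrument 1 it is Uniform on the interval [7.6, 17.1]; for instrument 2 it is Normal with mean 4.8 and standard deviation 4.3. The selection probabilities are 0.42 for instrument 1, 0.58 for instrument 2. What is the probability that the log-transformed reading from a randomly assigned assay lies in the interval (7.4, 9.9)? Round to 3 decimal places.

0.192

Conditional on each instrument, P(7.4 < X < 9.9): 1: 0.242105; 2: 0.154903.
By total probability, P(7.4 < X < 9.9) = 0.42·0.242105 + 0.58·0.154903 = 0.191528.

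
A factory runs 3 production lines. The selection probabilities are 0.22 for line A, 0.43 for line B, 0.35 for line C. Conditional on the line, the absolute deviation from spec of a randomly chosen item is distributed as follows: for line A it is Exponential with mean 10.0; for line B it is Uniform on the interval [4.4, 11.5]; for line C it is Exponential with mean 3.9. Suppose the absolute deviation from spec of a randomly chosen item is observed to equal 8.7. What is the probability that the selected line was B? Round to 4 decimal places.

Likelihoods f(8.7 | ·): A: 0.0418952; B: 0.140845; C: 0.0275502.
Posterior ∝ prior × likelihood. Numerator for B: 0.43·0.140845 = 0.0605634.
Normalizing constant: 0.22·0.0418952 + 0.43·0.140845 + 0.35·0.0275502 = 0.0794229.
P(B | observation) = 0.0605634 / 0.0794229 = 0.762543.

0.7625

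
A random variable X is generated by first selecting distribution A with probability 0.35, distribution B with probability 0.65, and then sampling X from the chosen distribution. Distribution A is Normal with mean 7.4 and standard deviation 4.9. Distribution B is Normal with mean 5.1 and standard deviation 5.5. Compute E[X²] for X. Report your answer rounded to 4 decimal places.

64.1385

For each component E[X²] = Var + (mean)², giving A: 78.77; B: 56.26.
Overall E[X²] = 0.35·78.77 + 0.65·56.26 = 64.1385.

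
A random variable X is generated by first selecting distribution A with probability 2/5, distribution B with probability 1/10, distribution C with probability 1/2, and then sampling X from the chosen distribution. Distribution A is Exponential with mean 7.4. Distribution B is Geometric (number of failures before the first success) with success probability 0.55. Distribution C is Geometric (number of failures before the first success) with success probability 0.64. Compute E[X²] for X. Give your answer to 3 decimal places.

For each component E[X²] = Var + (mean)², giving A: 109.52; B: 2.15702; C: 1.19531.
Overall E[X²] = 0.4·109.52 + 0.1·2.15702 + 0.5·1.19531 = 44.6214.

44.621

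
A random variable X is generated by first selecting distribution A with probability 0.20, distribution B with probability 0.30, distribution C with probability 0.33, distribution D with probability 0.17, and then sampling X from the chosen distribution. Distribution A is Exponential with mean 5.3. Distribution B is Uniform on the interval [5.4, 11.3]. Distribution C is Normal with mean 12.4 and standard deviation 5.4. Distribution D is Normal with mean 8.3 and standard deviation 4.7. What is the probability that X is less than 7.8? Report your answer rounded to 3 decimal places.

0.419

Conditional on each component, P(X < 7.8): A: 0.770465; B: 0.40678; C: 0.197148; D: 0.457639.
By total probability, P(X < 7.8) = 0.2·0.770465 + 0.3·0.40678 + 0.33·0.197148 + 0.17·0.457639 = 0.418984.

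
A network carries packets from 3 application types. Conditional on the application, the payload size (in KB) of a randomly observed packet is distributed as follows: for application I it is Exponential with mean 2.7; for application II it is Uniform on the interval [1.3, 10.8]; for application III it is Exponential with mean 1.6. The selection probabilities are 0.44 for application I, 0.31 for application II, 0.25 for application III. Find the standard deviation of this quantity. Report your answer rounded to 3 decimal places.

Per component, I: μ=2.7, E[X²]=14.58; II: μ=6.05, E[X²]=44.1233; III: μ=1.6, E[X²]=5.12.
E[X] = 0.44·2.7 + 0.31·6.05 + 0.25·1.6 = 3.4635.
E[X²] = 0.44·14.58 + 0.31·44.1233 + 0.25·5.12 = 21.3734.
Var(X) = E[X²] − (E[X])² = 21.3734 − 11.9958 = 9.3776.
SD(X) = √9.3776 = 3.06229.

3.062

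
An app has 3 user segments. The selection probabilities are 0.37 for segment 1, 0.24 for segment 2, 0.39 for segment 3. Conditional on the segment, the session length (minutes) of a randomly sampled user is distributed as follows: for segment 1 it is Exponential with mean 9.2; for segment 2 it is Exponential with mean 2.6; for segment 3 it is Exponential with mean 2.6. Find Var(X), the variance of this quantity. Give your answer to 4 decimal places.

45.7294

Per component, 1: μ=9.2, E[X²]=169.28; 2: μ=2.6, E[X²]=13.52; 3: μ=2.6, E[X²]=13.52.
E[X] = 0.37·9.2 + 0.24·2.6 + 0.39·2.6 = 5.042.
E[X²] = 0.37·169.28 + 0.24·13.52 + 0.39·13.52 = 71.1512.
Var(X) = E[X²] − (E[X])² = 71.1512 − 25.4218 = 45.7294.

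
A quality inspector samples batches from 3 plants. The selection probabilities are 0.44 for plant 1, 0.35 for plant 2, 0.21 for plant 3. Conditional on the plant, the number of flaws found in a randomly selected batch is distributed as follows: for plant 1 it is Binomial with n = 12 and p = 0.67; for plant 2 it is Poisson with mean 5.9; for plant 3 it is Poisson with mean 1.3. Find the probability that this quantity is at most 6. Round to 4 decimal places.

0.5030

Conditional on each plant, P(X ≤ 6): 1: 0.171113; 2: 0.622361; 3: 0.999596.
By total probability, P(X ≤ 6) = 0.44·0.171113 + 0.35·0.622361 + 0.21·0.999596 = 0.503031.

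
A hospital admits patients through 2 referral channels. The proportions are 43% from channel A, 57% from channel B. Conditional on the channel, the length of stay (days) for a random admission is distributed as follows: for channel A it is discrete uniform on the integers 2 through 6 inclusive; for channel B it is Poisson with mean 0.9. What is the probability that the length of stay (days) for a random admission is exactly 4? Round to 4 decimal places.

Conditional on each channel, P(X = 4): A: 0.2; B: 0.0111146.
By total probability, P(X = 4) = 0.43·0.2 + 0.57·0.0111146 = 0.0923353.

0.0923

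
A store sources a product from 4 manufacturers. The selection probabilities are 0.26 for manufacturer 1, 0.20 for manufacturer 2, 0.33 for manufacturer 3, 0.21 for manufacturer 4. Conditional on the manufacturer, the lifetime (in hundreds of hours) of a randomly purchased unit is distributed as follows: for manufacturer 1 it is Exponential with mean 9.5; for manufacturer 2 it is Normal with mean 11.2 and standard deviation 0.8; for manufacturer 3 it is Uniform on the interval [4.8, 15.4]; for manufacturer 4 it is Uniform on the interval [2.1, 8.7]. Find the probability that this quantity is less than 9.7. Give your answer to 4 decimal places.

Conditional on each manufacturer, P(X < 9.7): 1: 0.639784; 2: 0.0303964; 3: 0.462264; 4: 1.
By total probability, P(X < 9.7) = 0.26·0.639784 + 0.2·0.0303964 + 0.33·0.462264 + 0.21·1 = 0.53497.

0.5350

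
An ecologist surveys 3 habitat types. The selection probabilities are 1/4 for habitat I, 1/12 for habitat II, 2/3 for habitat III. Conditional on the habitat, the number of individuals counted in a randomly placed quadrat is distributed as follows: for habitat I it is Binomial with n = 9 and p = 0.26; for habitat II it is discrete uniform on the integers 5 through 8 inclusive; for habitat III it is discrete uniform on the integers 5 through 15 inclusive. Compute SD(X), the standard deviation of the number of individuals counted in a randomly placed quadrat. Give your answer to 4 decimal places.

4.2455

Per component, I: μ=2.34, E[X²]=7.2072; II: μ=6.5, E[X²]=43.5; III: μ=10, E[X²]=110.
E[X] = 0.25·2.34 + 0.0833333·6.5 + 0.666667·10 = 7.79333.
E[X²] = 0.25·7.2072 + 0.0833333·43.5 + 0.666667·110 = 78.7601.
Var(X) = E[X²] − (E[X])² = 78.7601 − 60.736 = 18.0241.
SD(X) = √18.0241 = 4.24548.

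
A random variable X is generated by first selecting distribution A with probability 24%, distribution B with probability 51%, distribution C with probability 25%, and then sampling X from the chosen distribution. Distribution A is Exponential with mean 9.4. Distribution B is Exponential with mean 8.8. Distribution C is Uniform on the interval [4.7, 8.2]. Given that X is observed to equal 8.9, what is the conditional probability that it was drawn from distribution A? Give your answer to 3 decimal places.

Likelihoods f(8.9 | ·): A: 0.0412742; B: 0.0413321; C: 0.
Posterior ∝ prior × likelihood. Numerator for A: 0.24·0.0412742 = 0.0099058.
Normalizing constant: 0.24·0.0412742 + 0.51·0.0413321 + 0.25·0 = 0.0309852.
P(A | observation) = 0.0099058 / 0.0309852 = 0.319695.

0.320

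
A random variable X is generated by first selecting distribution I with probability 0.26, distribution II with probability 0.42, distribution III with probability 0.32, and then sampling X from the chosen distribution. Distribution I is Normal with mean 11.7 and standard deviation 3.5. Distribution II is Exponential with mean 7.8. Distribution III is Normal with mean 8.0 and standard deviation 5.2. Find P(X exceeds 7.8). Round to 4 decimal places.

0.5449

Conditional on each component, P(X > 7.8): I: 0.867422; II: 0.367879; III: 0.51534.
By total probability, P(X > 7.8) = 0.26·0.867422 + 0.42·0.367879 + 0.32·0.51534 = 0.544948.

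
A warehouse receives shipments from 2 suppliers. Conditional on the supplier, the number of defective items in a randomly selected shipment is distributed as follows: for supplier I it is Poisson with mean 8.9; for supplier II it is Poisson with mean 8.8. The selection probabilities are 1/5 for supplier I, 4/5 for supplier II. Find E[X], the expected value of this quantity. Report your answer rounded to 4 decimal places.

8.8200

Component means — I: 8.9; II: 8.8.
E[X] = 0.2·8.9 + 0.8·8.8 = 8.82.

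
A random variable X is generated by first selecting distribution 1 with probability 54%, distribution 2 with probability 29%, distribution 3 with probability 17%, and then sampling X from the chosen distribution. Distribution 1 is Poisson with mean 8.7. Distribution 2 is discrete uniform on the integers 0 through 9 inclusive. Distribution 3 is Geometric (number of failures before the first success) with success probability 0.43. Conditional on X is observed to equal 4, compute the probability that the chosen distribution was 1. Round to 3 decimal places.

Likelihoods P(X=4 | ·): 1: 0.0397653; 2: 0.1; 3: 0.0453908.
Posterior ∝ prior × likelihood. Numerator for 1: 0.54·0.0397653 = 0.0214732.
Normalizing constant: 0.54·0.0397653 + 0.29·0.1 + 0.17·0.0453908 = 0.0581897.
P(1 | observation) = 0.0214732 / 0.0581897 = 0.369021.

0.369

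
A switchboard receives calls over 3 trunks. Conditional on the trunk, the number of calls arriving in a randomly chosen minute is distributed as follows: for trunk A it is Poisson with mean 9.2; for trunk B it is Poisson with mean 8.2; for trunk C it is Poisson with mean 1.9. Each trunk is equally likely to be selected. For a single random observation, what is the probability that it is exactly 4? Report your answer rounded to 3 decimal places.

0.054

Conditional on each trunk, P(X = 4): A: 0.03016; B: 0.0517404; C: 0.0812164.
By total probability, P(X = 4) = 0.333333·0.03016 + 0.333333·0.0517404 + 0.333333·0.0812164 = 0.0543722.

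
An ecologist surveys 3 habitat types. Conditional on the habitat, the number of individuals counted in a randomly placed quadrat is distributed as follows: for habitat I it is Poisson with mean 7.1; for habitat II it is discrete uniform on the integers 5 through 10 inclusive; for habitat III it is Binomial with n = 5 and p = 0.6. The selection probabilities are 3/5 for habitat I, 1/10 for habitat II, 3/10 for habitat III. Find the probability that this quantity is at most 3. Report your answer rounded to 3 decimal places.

0.245

Conditional on each habitat, P(X ≤ 3): I: 0.0766991; II: 0; III: 0.66304.
By total probability, P(X ≤ 3) = 0.6·0.0766991 + 0.1·0 + 0.3·0.66304 = 0.244931.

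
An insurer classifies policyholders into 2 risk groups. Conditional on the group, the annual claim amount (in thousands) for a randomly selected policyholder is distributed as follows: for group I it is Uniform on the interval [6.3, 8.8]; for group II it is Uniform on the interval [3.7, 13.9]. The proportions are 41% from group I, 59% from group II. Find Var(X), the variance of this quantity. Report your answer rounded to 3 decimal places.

Per component, I: μ=7.55, E[X²]=57.5233; II: μ=8.8, E[X²]=86.11.
E[X] = 0.41·7.55 + 0.59·8.8 = 8.2875.
E[X²] = 0.41·57.5233 + 0.59·86.11 = 74.3895.
Var(X) = E[X²] − (E[X])² = 74.3895 − 68.6827 = 5.70681.

5.707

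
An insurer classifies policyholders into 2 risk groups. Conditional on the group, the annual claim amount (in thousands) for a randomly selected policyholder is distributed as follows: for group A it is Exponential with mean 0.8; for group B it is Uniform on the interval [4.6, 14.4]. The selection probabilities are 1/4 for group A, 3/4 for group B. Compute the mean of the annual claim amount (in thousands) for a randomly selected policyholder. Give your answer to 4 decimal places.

7.3250

Component means — A: 0.8; B: 9.5.
E[X] = 0.25·0.8 + 0.75·9.5 = 7.325.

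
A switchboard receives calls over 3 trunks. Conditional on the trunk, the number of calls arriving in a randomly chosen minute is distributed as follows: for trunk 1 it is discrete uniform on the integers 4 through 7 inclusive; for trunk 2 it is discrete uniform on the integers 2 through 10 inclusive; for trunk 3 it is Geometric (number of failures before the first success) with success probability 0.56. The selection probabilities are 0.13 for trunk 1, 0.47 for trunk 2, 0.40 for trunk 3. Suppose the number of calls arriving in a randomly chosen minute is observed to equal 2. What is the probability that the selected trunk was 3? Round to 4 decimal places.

Likelihoods P(X=2 | ·): 1: 0; 2: 0.111111; 3: 0.108416.
Posterior ∝ prior × likelihood. Numerator for 3: 0.4·0.108416 = 0.0433664.
Normalizing constant: 0.13·0 + 0.47·0.111111 + 0.4·0.108416 = 0.0955886.
P(3 | observation) = 0.0433664 / 0.0955886 = 0.453677.

0.4537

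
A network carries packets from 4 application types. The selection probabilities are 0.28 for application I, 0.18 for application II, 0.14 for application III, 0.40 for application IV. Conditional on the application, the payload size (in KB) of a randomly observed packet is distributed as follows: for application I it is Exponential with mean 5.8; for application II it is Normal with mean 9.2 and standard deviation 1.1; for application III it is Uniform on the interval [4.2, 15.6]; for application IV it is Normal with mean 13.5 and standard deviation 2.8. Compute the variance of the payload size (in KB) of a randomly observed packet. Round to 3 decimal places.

Per component, I: μ=5.8, E[X²]=67.28; II: μ=9.2, E[X²]=85.85; III: μ=9.9, E[X²]=108.84; IV: μ=13.5, E[X²]=190.09.
E[X] = 0.28·5.8 + 0.18·9.2 + 0.14·9.9 + 0.4·13.5 = 10.066.
E[X²] = 0.28·67.28 + 0.18·85.85 + 0.14·108.84 + 0.4·190.09 = 125.565.
Var(X) = E[X²] − (E[X])² = 125.565 − 101.324 = 24.2406.

24.241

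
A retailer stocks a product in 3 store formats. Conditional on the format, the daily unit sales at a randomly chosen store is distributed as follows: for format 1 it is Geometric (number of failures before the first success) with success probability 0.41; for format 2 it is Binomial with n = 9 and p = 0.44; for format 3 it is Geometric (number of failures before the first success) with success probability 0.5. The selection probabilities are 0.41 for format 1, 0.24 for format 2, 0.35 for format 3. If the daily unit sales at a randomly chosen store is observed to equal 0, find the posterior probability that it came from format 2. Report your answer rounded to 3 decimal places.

Likelihoods P(X=0 | ·): 1: 0.41; 2: 0.00541617; 3: 0.5.
Posterior ∝ prior × likelihood. Numerator for 2: 0.24·0.00541617 = 0.00129988.
Normalizing constant: 0.41·0.41 + 0.24·0.00541617 + 0.35·0.5 = 0.3444.
P(2 | observation) = 0.00129988 / 0.3444 = 0.00377434.

0.004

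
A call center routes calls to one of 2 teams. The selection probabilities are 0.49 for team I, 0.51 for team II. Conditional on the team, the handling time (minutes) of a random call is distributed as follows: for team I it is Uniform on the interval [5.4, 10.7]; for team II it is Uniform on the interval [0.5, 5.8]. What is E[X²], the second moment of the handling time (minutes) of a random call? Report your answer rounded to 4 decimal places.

For each component E[X²] = Var + (mean)², giving I: 67.1433; II: 12.2633.
Overall E[X²] = 0.49·67.1433 + 0.51·12.2633 = 39.1545.

39.1545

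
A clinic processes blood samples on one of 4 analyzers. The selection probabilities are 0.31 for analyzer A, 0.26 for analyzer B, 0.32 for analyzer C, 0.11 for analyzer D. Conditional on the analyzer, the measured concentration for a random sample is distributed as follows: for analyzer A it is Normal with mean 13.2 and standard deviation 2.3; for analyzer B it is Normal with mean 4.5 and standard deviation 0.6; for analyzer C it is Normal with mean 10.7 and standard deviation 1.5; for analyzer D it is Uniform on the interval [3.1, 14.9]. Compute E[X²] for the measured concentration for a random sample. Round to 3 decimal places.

108.556

For each component E[X²] = Var + (mean)², giving A: 179.53; B: 20.61; C: 116.74; D: 92.6033.
Overall E[X²] = 0.31·179.53 + 0.26·20.61 + 0.32·116.74 + 0.11·92.6033 = 108.556.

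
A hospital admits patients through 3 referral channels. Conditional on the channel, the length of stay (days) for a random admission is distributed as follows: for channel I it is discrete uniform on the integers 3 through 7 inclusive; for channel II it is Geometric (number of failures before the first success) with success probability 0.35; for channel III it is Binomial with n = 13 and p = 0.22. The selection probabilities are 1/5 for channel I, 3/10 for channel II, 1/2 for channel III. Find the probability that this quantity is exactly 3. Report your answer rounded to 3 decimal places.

Conditional on each channel, P(X = 3): I: 0.2; II: 0.0961188; III: 0.253852.
By total probability, P(X = 3) = 0.2·0.2 + 0.3·0.0961188 + 0.5·0.253852 = 0.195761.

0.196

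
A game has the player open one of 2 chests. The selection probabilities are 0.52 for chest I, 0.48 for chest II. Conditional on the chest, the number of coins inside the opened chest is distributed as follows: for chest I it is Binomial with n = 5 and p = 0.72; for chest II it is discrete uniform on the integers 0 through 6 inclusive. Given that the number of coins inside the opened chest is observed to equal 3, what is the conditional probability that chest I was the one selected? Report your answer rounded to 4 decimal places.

0.6894

Likelihoods P(X=3 | ·): I: 0.292626; II: 0.142857.
Posterior ∝ prior × likelihood. Numerator for I: 0.52·0.292626 = 0.152166.
Normalizing constant: 0.52·0.292626 + 0.48·0.142857 = 0.220737.
P(I | observation) = 0.152166 / 0.220737 = 0.689353.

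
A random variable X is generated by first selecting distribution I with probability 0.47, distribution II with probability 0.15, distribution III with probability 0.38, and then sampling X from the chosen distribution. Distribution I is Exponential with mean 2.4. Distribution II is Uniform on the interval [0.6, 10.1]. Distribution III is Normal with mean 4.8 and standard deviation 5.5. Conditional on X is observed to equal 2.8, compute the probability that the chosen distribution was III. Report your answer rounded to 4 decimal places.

0.2515

Likelihoods f(2.8 | ·): I: 0.129751; II: 0.105263; III: 0.0678944.
Posterior ∝ prior × likelihood. Numerator for III: 0.38·0.0678944 = 0.0257999.
Normalizing constant: 0.47·0.129751 + 0.15·0.105263 + 0.38·0.0678944 = 0.102572.
P(III | observation) = 0.0257999 / 0.102572 = 0.251528.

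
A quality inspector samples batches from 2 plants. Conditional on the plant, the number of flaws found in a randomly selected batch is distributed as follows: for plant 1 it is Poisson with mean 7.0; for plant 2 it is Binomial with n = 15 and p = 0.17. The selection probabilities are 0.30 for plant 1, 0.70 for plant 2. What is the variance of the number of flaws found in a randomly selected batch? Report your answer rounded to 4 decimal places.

7.7401

Per component, 1: μ=7, E[X²]=56; 2: μ=2.55, E[X²]=8.619.
E[X] = 0.3·7 + 0.7·2.55 = 3.885.
E[X²] = 0.3·56 + 0.7·8.619 = 22.8333.
Var(X) = E[X²] − (E[X])² = 22.8333 − 15.0932 = 7.74007.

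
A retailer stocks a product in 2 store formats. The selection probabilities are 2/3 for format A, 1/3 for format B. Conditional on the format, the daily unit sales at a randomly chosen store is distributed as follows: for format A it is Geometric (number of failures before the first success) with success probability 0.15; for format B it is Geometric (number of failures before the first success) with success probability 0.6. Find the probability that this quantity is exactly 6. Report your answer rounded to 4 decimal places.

Conditional on each format, P(X = 6): A: 0.0565724; B: 0.0024576.
By total probability, P(X = 6) = 0.666667·0.0565724 + 0.333333·0.0024576 = 0.0385342.

0.0385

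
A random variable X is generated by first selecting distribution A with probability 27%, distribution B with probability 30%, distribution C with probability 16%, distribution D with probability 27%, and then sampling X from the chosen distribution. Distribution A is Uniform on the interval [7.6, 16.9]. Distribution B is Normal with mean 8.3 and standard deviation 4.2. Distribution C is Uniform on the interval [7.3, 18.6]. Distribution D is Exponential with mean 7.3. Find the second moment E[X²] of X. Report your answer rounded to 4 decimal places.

For each component E[X²] = Var + (mean)², giving A: 157.27; B: 86.53; C: 178.343; D: 106.58.
Overall E[X²] = 0.27·157.27 + 0.3·86.53 + 0.16·178.343 + 0.27·106.58 = 125.733.

125.7334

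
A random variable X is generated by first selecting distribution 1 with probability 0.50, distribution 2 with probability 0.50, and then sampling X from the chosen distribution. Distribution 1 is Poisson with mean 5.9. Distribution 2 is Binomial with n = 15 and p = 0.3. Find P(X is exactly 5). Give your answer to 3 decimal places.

Conditional on each component, P(X = 5): 1: 0.163208; 2: 0.20613.
By total probability, P(X = 5) = 0.5·0.163208 + 0.5·0.20613 = 0.184669.

0.185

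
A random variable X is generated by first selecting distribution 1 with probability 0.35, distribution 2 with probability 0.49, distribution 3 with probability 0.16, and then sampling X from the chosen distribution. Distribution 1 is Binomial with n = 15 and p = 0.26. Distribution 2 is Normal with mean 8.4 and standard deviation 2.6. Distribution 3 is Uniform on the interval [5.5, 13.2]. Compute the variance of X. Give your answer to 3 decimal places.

10.320

Per component, 1: μ=3.9, E[X²]=18.096; 2: μ=8.4, E[X²]=77.32; 3: μ=9.35, E[X²]=92.3633.
E[X] = 0.35·3.9 + 0.49·8.4 + 0.16·9.35 = 6.977.
E[X²] = 0.35·18.096 + 0.49·77.32 + 0.16·92.3633 = 58.9985.
Var(X) = E[X²] − (E[X])² = 58.9985 − 48.6785 = 10.32.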